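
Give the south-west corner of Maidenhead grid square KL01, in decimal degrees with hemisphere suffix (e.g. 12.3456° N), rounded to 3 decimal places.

21.000° N, 20.000° E

Field K=10, L=11: +10·20° lon, +11·10° lat → SW at lon 20°, lat 20°.
Square 0, 1: +0·2° lon, +1·1° lat → SW at lon 20°, lat 21°.
latitude 21.000° N, longitude 20.000° E.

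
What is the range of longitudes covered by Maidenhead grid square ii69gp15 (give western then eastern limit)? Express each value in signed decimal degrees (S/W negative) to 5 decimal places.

-7.49167, -7.48333

Field I=8, I=8: +8·20° lon, +8·10° lat → SW at lon -20°, lat -10°.
Square 6, 9: +6·2° lon, +9·1° lat → SW at lon -8°, lat -1°.
Subsquare g=6, p=15: +6·0.0833333° lon, +15·0.0416667° lat → SW at lon -7.5°, lat -0.375°.
Extended square 1, 5: +1·0.00833333° lon, +5·0.00416667° lat → SW at lon -7.49167°, lat -0.354167°.
Cell spans 0.00833333° lon × 0.00416667° lat.
west -7.49167, east -7.48333.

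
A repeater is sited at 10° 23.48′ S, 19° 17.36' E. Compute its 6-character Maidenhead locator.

Offset from 180°W / 90°S: lon 199.2893°, lat 79.6087°.
Field (20°×10°, letters A–R): lon ⌊199.2893/20⌋ = 9 → J; lat ⌊79.6087/10⌋ = 7 → H.
Square (2°×1°, digits 0–9): lon ⌊19.2893/2⌋ = 9; lat ⌊9.6087/1⌋ = 9.
Subsquare (5′×2.5′, letters a–x): lon ⌊1.2893/0.0833333⌋ = 15 → p; lat ⌊0.6087/0.0416667⌋ = 14 → o.

JH99po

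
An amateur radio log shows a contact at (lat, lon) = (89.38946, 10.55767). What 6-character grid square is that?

JR59gj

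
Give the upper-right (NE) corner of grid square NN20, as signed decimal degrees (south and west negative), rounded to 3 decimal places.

41.000, 86.000

Field N=13, N=13: +13·20° lon, +13·10° lat → SW at lon 80°, lat 40°.
Square 2, 0: +2·2° lon, +0·1° lat → SW at lon 84°, lat 40°.
Cell spans 2° lon × 1° lat. NE corner is SW corner plus one full cell.
latitude 41.000, longitude 86.000.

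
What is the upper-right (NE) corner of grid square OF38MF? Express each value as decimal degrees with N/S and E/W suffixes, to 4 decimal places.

31.7500° S, 107.0833° E

Field O=14, F=5: +14·20° lon, +5·10° lat → SW at lon 100°, lat -40°.
Square 3, 8: +3·2° lon, +8·1° lat → SW at lon 106°, lat -32°.
Subsquare m=12, f=5: +12·0.0833333° lon, +5·0.0416667° lat → SW at lon 107°, lat -31.7917°.
Cell spans 0.0833333° lon × 0.0416667° lat. NE corner is SW corner plus one full cell.
latitude 31.7500° S, longitude 107.0833° E.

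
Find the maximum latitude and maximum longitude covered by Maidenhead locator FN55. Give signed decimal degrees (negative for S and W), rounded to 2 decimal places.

46.00, -68.00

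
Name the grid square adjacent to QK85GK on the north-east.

Longitude subsquare g = 6; +1 → 7 = h.
Latitude subsquare k = 10; +1 → 11 = l.

QK85hl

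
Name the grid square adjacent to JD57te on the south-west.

Longitude subsquare t = 19; −1 → 18 = s.
Latitude subsquare e = 4; −1 → 3 = d.

JD57sd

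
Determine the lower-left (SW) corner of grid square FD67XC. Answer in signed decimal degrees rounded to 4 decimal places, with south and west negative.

-52.9167, -66.0833

Field F=5, D=3: +5·20° lon, +3·10° lat → SW at lon -80°, lat -60°.
Square 6, 7: +6·2° lon, +7·1° lat → SW at lon -68°, lat -53°.
Subsquare x=23, c=2: +23·0.0833333° lon, +2·0.0416667° lat → SW at lon -66.0833°, lat -52.9167°.
latitude -52.9167, longitude -66.0833.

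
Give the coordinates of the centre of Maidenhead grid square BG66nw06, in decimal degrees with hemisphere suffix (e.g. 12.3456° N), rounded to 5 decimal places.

Field B=1, G=6: +1·20° lon, +6·10° lat → SW at lon -160°, lat -30°.
Square 6, 6: +6·2° lon, +6·1° lat → SW at lon -148°, lat -24°.
Subsquare n=13, w=22: +13·0.0833333° lon, +22·0.0416667° lat → SW at lon -146.917°, lat -23.0833°.
Extended square 0, 6: +0·0.00833333° lon, +6·0.00416667° lat → SW at lon -146.917°, lat -23.0583°.
Cell spans 0.00833333° lon × 0.00416667° lat. Centre is SW corner plus half of each.
latitude 23.05625° S, longitude 146.91250° W.

23.05625° S, 146.91250° W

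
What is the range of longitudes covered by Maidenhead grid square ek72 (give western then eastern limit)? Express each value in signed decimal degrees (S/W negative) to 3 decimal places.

-86.000, -84.000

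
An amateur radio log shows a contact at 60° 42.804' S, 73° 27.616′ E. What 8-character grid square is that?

MC69rg58

Offset from 180°W / 90°S: lon 253.46027°, lat 29.28660°.
Field: 253.46027/20 → 12 → M, 29.28660/10 → 2 → C; chars MC.
Square: 13.46027/2 → 6, 9.28660/1 → 9; chars 69.
Subsquare: 1.46027/0.0833333 → 17 → r, 0.28660/0.0416667 → 6 → g; chars rg.
Extended square: 0.04360/0.00833333 → 5, 0.03660/0.00416667 → 8; chars 58.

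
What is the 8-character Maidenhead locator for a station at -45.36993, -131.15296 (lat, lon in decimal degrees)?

Add 180° to longitude and 90° to latitude: 48.84704, 44.63007.
Field: lon ⌊48.84704/20⌋ = 2 → C; lat ⌊44.63007/10⌋ = 4 → E.
Square: lon ⌊8.84704/2⌋ = 4; lat ⌊4.63007/1⌋ = 4.
Subsquare: lon ⌊0.84704/0.0833333⌋ = 10 → k; lat ⌊0.63007/0.0416667⌋ = 15 → p.
Extended square: lon ⌊0.01371/0.00833333⌋ = 1; lat ⌊0.00507/0.00416667⌋ = 1.

CE44kp11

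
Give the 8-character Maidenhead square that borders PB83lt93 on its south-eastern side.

PB83mt02

Longitude extended square 9; +1 → 10, wraps to 0, carry into subsquare.
Longitude subsquare l = 11; +1 → 12 = m.
Latitude extended square 3; −1 → 2.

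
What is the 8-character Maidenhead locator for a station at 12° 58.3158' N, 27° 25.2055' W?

HK62gx93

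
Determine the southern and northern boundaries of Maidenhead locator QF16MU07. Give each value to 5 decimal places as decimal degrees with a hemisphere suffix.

33.13750° S, 33.13333° S

Field Q=16, F=5: +16·20° lon, +5·10° lat → SW at lon 140°, lat -40°.
Square 1, 6: +1·2° lon, +6·1° lat → SW at lon 142°, lat -34°.
Subsquare m=12, u=20: +12·0.0833333° lon, +20·0.0416667° lat → SW at lon 143°, lat -33.1667°.
Extended square 0, 7: +0·0.00833333° lon, +7·0.00416667° lat → SW at lon 143°, lat -33.1375°.
Cell spans 0.00833333° lon × 0.00416667° lat.
south 33.13750° S, north 33.13333° S.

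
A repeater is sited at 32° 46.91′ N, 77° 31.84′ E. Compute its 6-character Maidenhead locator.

Add 180° to longitude and 90° to latitude: 257.5307, 122.7818.
Field: 257.5307/20 → 12 → M, 122.7818/10 → 12 → M; chars MM.
Square: 17.5307/2 → 8, 2.7818/1 → 2; chars 82.
Subsquare: 1.5307/0.0833333 → 18 → s, 0.7818/0.0416667 → 18 → s; chars ss.

MM82ss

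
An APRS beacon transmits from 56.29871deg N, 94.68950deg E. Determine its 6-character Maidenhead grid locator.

NO76ih

Shift to the Maidenhead origin (180°W, 90°S): lon 274.6895, lat 146.2987.
Field: lon ⌊274.6895/20⌋ = 13 → N; lat ⌊146.2987/10⌋ = 14 → O.
Square: lon ⌊14.6895/2⌋ = 7; lat ⌊6.2987/1⌋ = 6.
Subsquare: lon ⌊0.6895/0.0833333⌋ = 8 → i; lat ⌊0.2987/0.0416667⌋ = 7 → h.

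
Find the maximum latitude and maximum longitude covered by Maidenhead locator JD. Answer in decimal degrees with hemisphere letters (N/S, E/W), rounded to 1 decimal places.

Field J=9, D=3: +9·20° lon, +3·10° lat → SW at lon 0°, lat -60°.
Cell spans 20° lon × 10° lat. NE corner is SW corner plus one full cell.
latitude 50.0° S, longitude 20.0° E.

50.0° S, 20.0° E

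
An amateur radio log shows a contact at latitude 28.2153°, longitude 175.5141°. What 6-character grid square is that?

RL78sf

Add 180° to longitude and 90° to latitude: 355.5141, 118.2153.
Field (20°×10°, letters A–R): lon ⌊355.5141/20⌋ = 17 → R; lat ⌊118.2153/10⌋ = 11 → L.
Square (2°×1°, digits 0–9): lon ⌊15.5141/2⌋ = 7; lat ⌊8.2153/1⌋ = 8.
Subsquare (5′×2.5′, letters a–x): lon ⌊1.5141/0.0833333⌋ = 18 → s; lat ⌊0.2153/0.0416667⌋ = 5 → f.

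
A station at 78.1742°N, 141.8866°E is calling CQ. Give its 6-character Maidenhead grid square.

Offset from 180°W / 90°S: lon 321.8866°, lat 168.1742°.
Field: lon ⌊321.8866/20⌋ = 16 → Q; lat ⌊168.1742/10⌋ = 16 → Q.
Square: lon ⌊1.8866/2⌋ = 0; lat ⌊8.1742/1⌋ = 8.
Subsquare: lon ⌊1.8866/0.0833333⌋ = 22 → w; lat ⌊0.1742/0.0416667⌋ = 4 → e.

QQ08we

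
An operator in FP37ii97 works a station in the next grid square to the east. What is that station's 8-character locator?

FP37ji07

Longitude extended square 9; +1 → 10, wraps to 0, carry into subsquare.
Longitude subsquare i = 8; +1 → 9 = j.
The latitude characters are unchanged.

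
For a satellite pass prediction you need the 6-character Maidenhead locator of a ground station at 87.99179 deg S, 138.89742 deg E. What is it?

PA92ka

Shift to the Maidenhead origin (180°W, 90°S): lon 318.8974, lat 2.0082.
Field: lon ⌊318.8974/20⌋ = 15 → P; lat ⌊2.0082/10⌋ = 0 → A.
Square: lon ⌊18.8974/2⌋ = 9; lat ⌊2.0082/1⌋ = 2.
Subsquare: lon ⌊0.8974/0.0833333⌋ = 10 → k; lat ⌊0.0082/0.0416667⌋ = 0 → a.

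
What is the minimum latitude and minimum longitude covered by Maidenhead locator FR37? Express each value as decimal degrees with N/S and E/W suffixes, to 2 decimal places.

87.00° N, 74.00° W

Field F=5, R=17: +5·20° lon, +17·10° lat → SW at lon -80°, lat 80°.
Square 3, 7: +3·2° lon, +7·1° lat → SW at lon -74°, lat 87°.
latitude 87.00° N, longitude 74.00° W.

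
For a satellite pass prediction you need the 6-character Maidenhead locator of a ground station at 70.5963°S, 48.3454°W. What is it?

Shift to the Maidenhead origin (180°W, 90°S): lon 131.6546, lat 19.4037.
Field: lon ⌊131.6546/20⌋ = 6 → G; lat ⌊19.4037/10⌋ = 1 → B.
Square: lon ⌊11.6546/2⌋ = 5; lat ⌊9.4037/1⌋ = 9.
Subsquare: lon ⌊1.6546/0.0833333⌋ = 19 → t; lat ⌊0.4037/0.0416667⌋ = 9 → j.

GB59tj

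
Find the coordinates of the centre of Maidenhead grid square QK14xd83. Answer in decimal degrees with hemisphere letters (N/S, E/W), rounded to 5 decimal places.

Field Q=16, K=10: +16·20° lon, +10·10° lat → SW at lon 140°, lat 10°.
Square 1, 4: +1·2° lon, +4·1° lat → SW at lon 142°, lat 14°.
Subsquare x=23, d=3: +23·0.0833333° lon, +3·0.0416667° lat → SW at lon 143.917°, lat 14.125°.
Extended square 8, 3: +8·0.00833333° lon, +3·0.00416667° lat → SW at lon 143.983°, lat 14.1375°.
Cell spans 0.00833333° lon × 0.00416667° lat. Centre is SW corner plus half of each.
latitude 14.13958° N, longitude 143.98750° E.

14.13958° N, 143.98750° E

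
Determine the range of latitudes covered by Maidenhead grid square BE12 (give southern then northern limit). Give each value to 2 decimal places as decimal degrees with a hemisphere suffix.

48.00° S, 47.00° S

Field B=1, E=4: +1·20° lon, +4·10° lat → SW at lon -160°, lat -50°.
Square 1, 2: +1·2° lon, +2·1° lat → SW at lon -158°, lat -48°.
Cell spans 2° lon × 1° lat.
south 48.00° S, north 47.00° S.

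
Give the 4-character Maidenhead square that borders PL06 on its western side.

OL96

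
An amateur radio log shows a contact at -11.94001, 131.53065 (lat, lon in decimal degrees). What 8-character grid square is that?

PH58sb34

Shift to the Maidenhead origin (180°W, 90°S): lon 311.53065, lat 78.05999.
Field: 311.53065/20 → 15 → P, 78.05999/10 → 7 → H; chars PH.
Square: 11.53065/2 → 5, 8.05999/1 → 8; chars 58.
Subsquare: 1.53065/0.0833333 → 18 → s, 0.05999/0.0416667 → 1 → b; chars sb.
Extended square: 0.03065/0.00833333 → 3, 0.01832/0.00416667 → 4; chars 34.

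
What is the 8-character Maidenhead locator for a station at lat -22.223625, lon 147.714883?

QG37us56

Add 180° to longitude and 90° to latitude: 327.71488, 67.77638.
Field: 327.71488/20 → 16 → Q, 67.77638/10 → 6 → G; chars QG.
Square: 7.71488/2 → 3, 7.77638/1 → 7; chars 37.
Subsquare: 1.71488/0.0833333 → 20 → u, 0.77638/0.0416667 → 18 → s; chars us.
Extended square: 0.04822/0.00833333 → 5, 0.02638/0.00416667 → 6; chars 56.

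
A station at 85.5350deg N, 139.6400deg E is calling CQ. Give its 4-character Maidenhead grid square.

PR95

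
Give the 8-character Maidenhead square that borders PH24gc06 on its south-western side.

PH24fc95

Longitude extended square 0; −1 → -1, wraps to 9, carry into subsquare.
Longitude subsquare g = 6; −1 → 5 = f.
Latitude extended square 6; −1 → 5.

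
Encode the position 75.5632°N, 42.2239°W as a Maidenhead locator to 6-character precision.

Shift to the Maidenhead origin (180°W, 90°S): lon 137.7761, lat 165.5632.
Field (20°×10°, letters A–R): lon ⌊137.7761/20⌋ = 6 → G; lat ⌊165.5632/10⌋ = 16 → Q.
Square (2°×1°, digits 0–9): lon ⌊17.7761/2⌋ = 8; lat ⌊5.5632/1⌋ = 5.
Subsquare (5′×2.5′, letters a–x): lon ⌊1.7761/0.0833333⌋ = 21 → v; lat ⌊0.5632/0.0416667⌋ = 13 → n.

GQ85vn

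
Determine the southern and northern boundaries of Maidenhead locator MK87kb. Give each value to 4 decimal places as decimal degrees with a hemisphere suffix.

17.0417° N, 17.0833° N

Field M=12, K=10: +12·20° lon, +10·10° lat → SW at lon 60°, lat 10°.
Square 8, 7: +8·2° lon, +7·1° lat → SW at lon 76°, lat 17°.
Subsquare k=10, b=1: +10·0.0833333° lon, +1·0.0416667° lat → SW at lon 76.8333°, lat 17.0417°.
Cell spans 0.0833333° lon × 0.0416667° lat.
south 17.0417° N, north 17.0833° N.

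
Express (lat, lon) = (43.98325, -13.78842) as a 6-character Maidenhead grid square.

Offset from 180°W / 90°S: lon 166.2116°, lat 133.9832°.
Field: lon ⌊166.2116/20⌋ = 8 → I; lat ⌊133.9832/10⌋ = 13 → N.
Square: lon ⌊6.2116/2⌋ = 3; lat ⌊3.9832/1⌋ = 3.
Subsquare: lon ⌊0.2116/0.0833333⌋ = 2 → c; lat ⌊0.9832/0.0416667⌋ = 23 → x.

IN33cx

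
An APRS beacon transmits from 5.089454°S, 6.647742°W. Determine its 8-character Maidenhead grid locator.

Shift to the Maidenhead origin (180°W, 90°S): lon 173.35226, lat 84.91055.
Field: 173.35226/20 → 8 → I, 84.91055/10 → 8 → I; chars II.
Square: 13.35226/2 → 6, 4.91055/1 → 4; chars 64.
Subsquare: 1.35226/0.0833333 → 16 → q, 0.91055/0.0416667 → 21 → v; chars qv.
Extended square: 0.01892/0.00833333 → 2, 0.03555/0.00416667 → 8; chars 28.

II64qv28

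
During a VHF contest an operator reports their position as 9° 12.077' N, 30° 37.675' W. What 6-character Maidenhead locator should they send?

HJ49qe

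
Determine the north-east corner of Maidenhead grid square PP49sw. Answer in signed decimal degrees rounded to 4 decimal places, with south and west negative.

69.9583, 129.5833

Field P=15, P=15: +15·20° lon, +15·10° lat → SW at lon 120°, lat 60°.
Square 4, 9: +4·2° lon, +9·1° lat → SW at lon 128°, lat 69°.
Subsquare s=18, w=22: +18·0.0833333° lon, +22·0.0416667° lat → SW at lon 129.5°, lat 69.9167°.
Cell spans 0.0833333° lon × 0.0416667° lat. NE corner is SW corner plus one full cell.
latitude 69.9583, longitude 129.5833.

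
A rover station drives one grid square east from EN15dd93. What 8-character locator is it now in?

Longitude extended square 9; +1 → 10, wraps to 0, carry into subsquare.
Longitude subsquare d = 3; +1 → 4 = e.
The latitude characters are unchanged.

EN15ed03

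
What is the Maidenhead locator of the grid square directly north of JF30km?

JF30kn

Latitude subsquare m = 12; +1 → 13 = n.
The longitude characters are unchanged.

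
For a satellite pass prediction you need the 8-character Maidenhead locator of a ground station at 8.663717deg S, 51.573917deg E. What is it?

Add 180° to longitude and 90° to latitude: 231.57392, 81.33628.
Field: 231.57392/20 → 11 → L, 81.33628/10 → 8 → I; chars LI.
Square: 11.57392/2 → 5, 1.33628/1 → 1; chars 51.
Subsquare: 1.57392/0.0833333 → 18 → s, 0.33628/0.0416667 → 8 → i; chars si.
Extended square: 0.07392/0.00833333 → 8, 0.00295/0.00416667 → 0; chars 80.

LI51si80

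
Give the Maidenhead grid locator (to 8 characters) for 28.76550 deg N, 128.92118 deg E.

PL48ls03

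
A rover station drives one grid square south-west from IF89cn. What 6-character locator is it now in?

IF89bm

Longitude subsquare c = 2; −1 → 1 = b.
Latitude subsquare n = 13; −1 → 12 = m.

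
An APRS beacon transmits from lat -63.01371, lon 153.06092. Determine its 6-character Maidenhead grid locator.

QC66mx

Offset from 180°W / 90°S: lon 333.0609°, lat 26.9863°.
Field (20°×10°, letters A–R): lon ⌊333.0609/20⌋ = 16 → Q; lat ⌊26.9863/10⌋ = 2 → C.
Square (2°×1°, digits 0–9): lon ⌊13.0609/2⌋ = 6; lat ⌊6.9863/1⌋ = 6.
Subsquare (5′×2.5′, letters a–x): lon ⌊1.0609/0.0833333⌋ = 12 → m; lat ⌊0.9863/0.0416667⌋ = 23 → x.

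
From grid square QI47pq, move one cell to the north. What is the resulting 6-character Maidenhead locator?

Latitude subsquare q = 16; +1 → 17 = r.
The longitude characters are unchanged.

QI47pr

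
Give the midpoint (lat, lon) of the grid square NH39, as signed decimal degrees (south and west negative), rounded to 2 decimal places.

-10.50, 87.00

Field N=13, H=7: +13·20° lon, +7·10° lat → SW at lon 80°, lat -20°.
Square 3, 9: +3·2° lon, +9·1° lat → SW at lon 86°, lat -11°.
Cell spans 2° lon × 1° lat. Centre is SW corner plus half of each.
latitude -10.50, longitude 87.00.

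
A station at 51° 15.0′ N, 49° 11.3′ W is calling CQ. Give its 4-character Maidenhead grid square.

Add 180° to longitude and 90° to latitude: 130.81, 141.25.
Field: lon ⌊130.81/20⌋ = 6 → G; lat ⌊141.25/10⌋ = 14 → O.
Square: lon ⌊10.81/2⌋ = 5; lat ⌊1.25/1⌋ = 1.

GO51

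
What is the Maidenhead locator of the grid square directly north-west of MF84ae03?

MF74xe94

Longitude extended square 0; −1 → -1, wraps to 9, carry into subsquare.
Longitude subsquare a = 0; −1 → -1, wraps to 23 = x, carry into square.
Longitude square 8; −1 → 7.
Latitude extended square 3; +1 → 4.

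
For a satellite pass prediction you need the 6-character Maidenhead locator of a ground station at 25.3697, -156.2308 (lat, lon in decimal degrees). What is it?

Add 180° to longitude and 90° to latitude: 23.7692, 115.3697.
Field: 23.7692/20 → 1 → B, 115.3697/10 → 11 → L; chars BL.
Square: 3.7692/2 → 1, 5.3697/1 → 5; chars 15.
Subsquare: 1.7692/0.0833333 → 21 → v, 0.3697/0.0416667 → 8 → i; chars vi.

BL15vi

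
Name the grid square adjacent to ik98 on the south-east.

JK07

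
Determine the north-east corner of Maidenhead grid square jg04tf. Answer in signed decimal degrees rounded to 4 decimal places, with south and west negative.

-25.7500, 1.6667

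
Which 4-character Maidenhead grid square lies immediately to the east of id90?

Longitude square 9; +1 → 10, wraps to 0, carry into field.
Longitude field I = 8; +1 → 9 = J.
The latitude characters are unchanged.

JD00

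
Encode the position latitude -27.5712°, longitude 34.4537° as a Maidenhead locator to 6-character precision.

Offset from 180°W / 90°S: lon 214.4537°, lat 62.4288°.
Field (20°×10°, letters A–R): 214.4537/20 → 10 → K, 62.4288/10 → 6 → G; chars KG.
Square (2°×1°, digits 0–9): 14.4537/2 → 7, 2.4288/1 → 2; chars 72.
Subsquare (5′×2.5′, letters a–x): 0.4537/0.0833333 → 5 → f, 0.4288/0.0416667 → 10 → k; chars fk.

KG72fk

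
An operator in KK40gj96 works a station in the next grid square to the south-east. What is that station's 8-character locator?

KK40hj05

Longitude extended square 9; +1 → 10, wraps to 0, carry into subsquare.
Longitude subsquare g = 6; +1 → 7 = h.
Latitude extended square 6; −1 → 5.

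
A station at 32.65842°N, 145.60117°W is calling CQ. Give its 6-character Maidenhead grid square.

BM72ep

Add 180° to longitude and 90° to latitude: 34.3988, 122.6584.
Field (20°×10°, letters A–R): lon ⌊34.3988/20⌋ = 1 → B; lat ⌊122.6584/10⌋ = 12 → M.
Square (2°×1°, digits 0–9): lon ⌊14.3988/2⌋ = 7; lat ⌊2.6584/1⌋ = 2.
Subsquare (5′×2.5′, letters a–x): lon ⌊0.3988/0.0833333⌋ = 4 → e; lat ⌊0.6584/0.0416667⌋ = 15 → p.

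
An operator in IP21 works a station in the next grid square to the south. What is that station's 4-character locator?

Latitude square 1; −1 → 0.
The longitude characters are unchanged.

IP20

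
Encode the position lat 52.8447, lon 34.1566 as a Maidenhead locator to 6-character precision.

Add 180° to longitude and 90° to latitude: 214.1566, 142.8447.
Field: lon ⌊214.1566/20⌋ = 10 → K; lat ⌊142.8447/10⌋ = 14 → O.
Square: lon ⌊14.1566/2⌋ = 7; lat ⌊2.8447/1⌋ = 2.
Subsquare: lon ⌊0.1566/0.0833333⌋ = 1 → b; lat ⌊0.8447/0.0416667⌋ = 20 → u.

KO72bu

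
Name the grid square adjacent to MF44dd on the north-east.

Longitude subsquare d = 3; +1 → 4 = e.
Latitude subsquare d = 3; +1 → 4 = e.

MF44ee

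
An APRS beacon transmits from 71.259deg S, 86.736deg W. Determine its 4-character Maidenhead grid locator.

EB68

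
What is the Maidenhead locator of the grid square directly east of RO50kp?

RO50lp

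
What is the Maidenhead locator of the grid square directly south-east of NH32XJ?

NH42ai

Longitude subsquare x = 23; +1 → 24, wraps to 0 = a, carry into square.
Longitude square 3; +1 → 4.
Latitude subsquare j = 9; −1 → 8 = i.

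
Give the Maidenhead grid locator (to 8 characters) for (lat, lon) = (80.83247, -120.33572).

CR90tt99

Offset from 180°W / 90°S: lon 59.66428°, lat 170.83247°.
Field: 59.66428/20 → 2 → C, 170.83247/10 → 17 → R; chars CR.
Square: 19.66428/2 → 9, 0.83247/1 → 0; chars 90.
Subsquare: 1.66428/0.0833333 → 19 → t, 0.83247/0.0416667 → 19 → t; chars tt.
Extended square: 0.08095/0.00833333 → 9, 0.04080/0.00416667 → 9; chars 99.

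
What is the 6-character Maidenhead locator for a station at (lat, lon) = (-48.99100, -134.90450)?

CE21na

Shift to the Maidenhead origin (180°W, 90°S): lon 45.0955, lat 41.0090.
Field (20°×10°, letters A–R): 45.0955/20 → 2 → C, 41.0090/10 → 4 → E; chars CE.
Square (2°×1°, digits 0–9): 5.0955/2 → 2, 1.0090/1 → 1; chars 21.
Subsquare (5′×2.5′, letters a–x): 1.0955/0.0833333 → 13 → n, 0.0090/0.0416667 → 0 → a; chars na.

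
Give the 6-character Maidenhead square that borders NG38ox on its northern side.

Latitude subsquare x = 23; +1 → 24, wraps to 0 = a, carry into square.
Latitude square 8; +1 → 9.
The longitude characters are unchanged.

NG39oa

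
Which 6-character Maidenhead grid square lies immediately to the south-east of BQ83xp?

BQ93ao

Longitude subsquare x = 23; +1 → 24, wraps to 0 = a, carry into square.
Longitude square 8; +1 → 9.
Latitude subsquare p = 15; −1 → 14 = o.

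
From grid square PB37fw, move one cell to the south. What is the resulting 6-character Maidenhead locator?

PB37fv

Latitude subsquare w = 22; −1 → 21 = v.
The longitude characters are unchanged.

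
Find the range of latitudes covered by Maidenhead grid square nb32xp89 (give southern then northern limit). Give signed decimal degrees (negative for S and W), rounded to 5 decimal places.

Field N=13, B=1: +13·20° lon, +1·10° lat → SW at lon 80°, lat -80°.
Square 3, 2: +3·2° lon, +2·1° lat → SW at lon 86°, lat -78°.
Subsquare x=23, p=15: +23·0.0833333° lon, +15·0.0416667° lat → SW at lon 87.9167°, lat -77.375°.
Extended square 8, 9: +8·0.00833333° lon, +9·0.00416667° lat → SW at lon 87.9833°, lat -77.3375°.
Cell spans 0.00833333° lon × 0.00416667° lat.
south -77.33750, north -77.33333.

-77.33750, -77.33333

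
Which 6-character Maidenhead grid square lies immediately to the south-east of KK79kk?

KK79lj

Longitude subsquare k = 10; +1 → 11 = l.
Latitude subsquare k = 10; −1 → 9 = j.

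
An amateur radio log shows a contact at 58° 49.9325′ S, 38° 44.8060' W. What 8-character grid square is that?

Add 180° to longitude and 90° to latitude: 141.25323, 31.16779.
Field (20°×10°, letters A–R): lon ⌊141.25323/20⌋ = 7 → H; lat ⌊31.16779/10⌋ = 3 → D.
Square (2°×1°, digits 0–9): lon ⌊1.25323/2⌋ = 0; lat ⌊1.16779/1⌋ = 1.
Subsquare (5′×2.5′, letters a–x): lon ⌊1.25323/0.0833333⌋ = 15 → p; lat ⌊0.16779/0.0416667⌋ = 4 → e.
Extended square (30″×15″, digits 0–9): lon ⌊0.00323/0.00833333⌋ = 0; lat ⌊0.00112/0.00416667⌋ = 0.

HD01pe00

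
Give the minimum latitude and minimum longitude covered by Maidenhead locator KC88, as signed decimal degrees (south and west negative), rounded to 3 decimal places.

Field K=10, C=2: +10·20° lon, +2·10° lat → SW at lon 20°, lat -70°.
Square 8, 8: +8·2° lon, +8·1° lat → SW at lon 36°, lat -62°.
latitude -62.000, longitude 36.000.

-62.000, 36.000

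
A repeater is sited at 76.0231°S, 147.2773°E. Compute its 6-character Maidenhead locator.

QB33px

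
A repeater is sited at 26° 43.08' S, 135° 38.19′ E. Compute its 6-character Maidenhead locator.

Add 180° to longitude and 90° to latitude: 315.6365, 63.2820.
Field: 315.6365/20 → 15 → P, 63.2820/10 → 6 → G; chars PG.
Square: 15.6365/2 → 7, 3.2820/1 → 3; chars 73.
Subsquare: 1.6365/0.0833333 → 19 → t, 0.2820/0.0416667 → 6 → g; chars tg.

PG73tg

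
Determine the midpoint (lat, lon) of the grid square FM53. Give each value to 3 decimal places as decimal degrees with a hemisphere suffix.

33.500° N, 69.000° W

Field F=5, M=12: +5·20° lon, +12·10° lat → SW at lon -80°, lat 30°.
Square 5, 3: +5·2° lon, +3·1° lat → SW at lon -70°, lat 33°.
Cell spans 2° lon × 1° lat. Centre is SW corner plus half of each.
latitude 33.500° N, longitude 69.000° W.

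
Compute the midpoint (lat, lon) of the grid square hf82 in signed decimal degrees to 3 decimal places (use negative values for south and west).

Field H=7, F=5: +7·20° lon, +5·10° lat → SW at lon -40°, lat -40°.
Square 8, 2: +8·2° lon, +2·1° lat → SW at lon -24°, lat -38°.
Cell spans 2° lon × 1° lat. Centre is SW corner plus half of each.
latitude -37.500, longitude -23.000.

-37.500, -23.000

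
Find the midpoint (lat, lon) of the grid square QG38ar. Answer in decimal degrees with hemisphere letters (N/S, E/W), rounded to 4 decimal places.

Field Q=16, G=6: +16·20° lon, +6·10° lat → SW at lon 140°, lat -30°.
Square 3, 8: +3·2° lon, +8·1° lat → SW at lon 146°, lat -22°.
Subsquare a=0, r=17: +0·0.0833333° lon, +17·0.0416667° lat → SW at lon 146°, lat -21.2917°.
Cell spans 0.0833333° lon × 0.0416667° lat. Centre is SW corner plus half of each.
latitude 21.2708° S, longitude 146.0417° E.

21.2708° S, 146.0417° E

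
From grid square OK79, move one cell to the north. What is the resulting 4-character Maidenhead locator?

OL70

Latitude square 9; +1 → 10, wraps to 0, carry into field.
Latitude field K = 10; +1 → 11 = L.
The longitude characters are unchanged.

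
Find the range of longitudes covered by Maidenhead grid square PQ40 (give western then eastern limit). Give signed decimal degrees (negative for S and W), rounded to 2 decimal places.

Field P=15, Q=16: +15·20° lon, +16·10° lat → SW at lon 120°, lat 70°.
Square 4, 0: +4·2° lon, +0·1° lat → SW at lon 128°, lat 70°.
Cell spans 2° lon × 1° lat.
west 128.00, east 130.00.

128.00, 130.00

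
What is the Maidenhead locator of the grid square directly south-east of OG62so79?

OG62so88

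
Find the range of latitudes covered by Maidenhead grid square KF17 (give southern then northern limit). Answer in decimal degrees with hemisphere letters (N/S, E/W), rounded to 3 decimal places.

Field K=10, F=5: +10·20° lon, +5·10° lat → SW at lon 20°, lat -40°.
Square 1, 7: +1·2° lon, +7·1° lat → SW at lon 22°, lat -33°.
Cell spans 2° lon × 1° lat.
south 33.000° S, north 32.000° S.

33.000° S, 32.000° S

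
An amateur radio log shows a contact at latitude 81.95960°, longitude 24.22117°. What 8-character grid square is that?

KR21cx60

Offset from 180°W / 90°S: lon 204.22117°, lat 171.95960°.
Field: 204.22117/20 → 10 → K, 171.95960/10 → 17 → R; chars KR.
Square: 4.22117/2 → 2, 1.95960/1 → 1; chars 21.
Subsquare: 0.22117/0.0833333 → 2 → c, 0.95960/0.0416667 → 23 → x; chars cx.
Extended square: 0.05450/0.00833333 → 6, 0.00127/0.00416667 → 0; chars 60.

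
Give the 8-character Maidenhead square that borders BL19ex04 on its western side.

BL19dx94

Longitude extended square 0; −1 → -1, wraps to 9, carry into subsquare.
Longitude subsquare e = 4; −1 → 3 = d.
The latitude characters are unchanged.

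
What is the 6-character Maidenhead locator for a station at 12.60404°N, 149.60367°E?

QK42to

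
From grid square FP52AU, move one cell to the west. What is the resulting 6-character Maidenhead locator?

Longitude subsquare a = 0; −1 → -1, wraps to 23 = x, carry into square.
Longitude square 5; −1 → 4.
The latitude characters are unchanged.

FP42xu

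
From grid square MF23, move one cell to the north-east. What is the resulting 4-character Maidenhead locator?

MF34

Longitude square 2; +1 → 3.
Latitude square 3; +1 → 4.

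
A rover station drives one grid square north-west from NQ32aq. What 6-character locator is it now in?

Longitude subsquare a = 0; −1 → -1, wraps to 23 = x, carry into square.
Longitude square 3; −1 → 2.
Latitude subsquare q = 16; +1 → 17 = r.

NQ22xr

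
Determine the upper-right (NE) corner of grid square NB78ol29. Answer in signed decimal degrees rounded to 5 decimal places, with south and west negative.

Field N=13, B=1: +13·20° lon, +1·10° lat → SW at lon 80°, lat -80°.
Square 7, 8: +7·2° lon, +8·1° lat → SW at lon 94°, lat -72°.
Subsquare o=14, l=11: +14·0.0833333° lon, +11·0.0416667° lat → SW at lon 95.1667°, lat -71.5417°.
Extended square 2, 9: +2·0.00833333° lon, +9·0.00416667° lat → SW at lon 95.1833°, lat -71.5042°.
Cell spans 0.00833333° lon × 0.00416667° lat. NE corner is SW corner plus one full cell.
latitude -71.50000, longitude 95.19167.

-71.50000, 95.19167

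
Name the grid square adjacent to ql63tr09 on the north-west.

QL63ss90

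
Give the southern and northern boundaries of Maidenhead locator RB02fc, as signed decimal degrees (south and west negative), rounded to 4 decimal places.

-77.9167, -77.8750

Field R=17, B=1: +17·20° lon, +1·10° lat → SW at lon 160°, lat -80°.
Square 0, 2: +0·2° lon, +2·1° lat → SW at lon 160°, lat -78°.
Subsquare f=5, c=2: +5·0.0833333° lon, +2·0.0416667° lat → SW at lon 160.417°, lat -77.9167°.
Cell spans 0.0833333° lon × 0.0416667° lat.
south -77.9167, north -77.8750.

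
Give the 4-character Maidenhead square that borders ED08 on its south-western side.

Longitude square 0; −1 → -1, wraps to 9, carry into field.
Longitude field E = 4; −1 → 3 = D.
Latitude square 8; −1 → 7.

DD97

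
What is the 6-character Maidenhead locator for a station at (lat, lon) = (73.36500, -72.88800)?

Offset from 180°W / 90°S: lon 107.1120°, lat 163.3650°.
Field: lon ⌊107.1120/20⌋ = 5 → F; lat ⌊163.3650/10⌋ = 16 → Q.
Square: lon ⌊7.1120/2⌋ = 3; lat ⌊3.3650/1⌋ = 3.
Subsquare: lon ⌊1.1120/0.0833333⌋ = 13 → n; lat ⌊0.3650/0.0416667⌋ = 8 → i.

FQ33ni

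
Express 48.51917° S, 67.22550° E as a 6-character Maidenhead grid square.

Add 180° to longitude and 90° to latitude: 247.2255, 41.4808.
Field: 247.2255/20 → 12 → M, 41.4808/10 → 4 → E; chars ME.
Square: 7.2255/2 → 3, 1.4808/1 → 1; chars 31.
Subsquare: 1.2255/0.0833333 → 14 → o, 0.4808/0.0416667 → 11 → l; chars ol.

ME31ol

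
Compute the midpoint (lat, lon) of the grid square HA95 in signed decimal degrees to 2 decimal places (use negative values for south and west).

-84.50, -21.00

Field H=7, A=0: +7·20° lon, +0·10° lat → SW at lon -40°, lat -90°.
Square 9, 5: +9·2° lon, +5·1° lat → SW at lon -22°, lat -85°.
Cell spans 2° lon × 1° lat. Centre is SW corner plus half of each.
latitude -84.50, longitude -21.00.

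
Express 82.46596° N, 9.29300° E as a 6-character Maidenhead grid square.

JR42pl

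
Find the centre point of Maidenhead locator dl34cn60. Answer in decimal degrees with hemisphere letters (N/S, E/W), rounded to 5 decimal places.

24.54375° N, 113.77917° W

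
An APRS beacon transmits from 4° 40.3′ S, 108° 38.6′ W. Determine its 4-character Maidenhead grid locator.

Shift to the Maidenhead origin (180°W, 90°S): lon 71.36, lat 85.33.
Field: 71.36/20 → 3 → D, 85.33/10 → 8 → I; chars DI.
Square: 11.36/2 → 5, 5.33/1 → 5; chars 55.

DI55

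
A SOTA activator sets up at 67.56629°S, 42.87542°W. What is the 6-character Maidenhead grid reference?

GC82nk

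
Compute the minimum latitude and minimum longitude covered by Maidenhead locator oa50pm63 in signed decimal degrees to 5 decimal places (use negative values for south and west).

-89.48750, 111.30000

Field O=14, A=0: +14·20° lon, +0·10° lat → SW at lon 100°, lat -90°.
Square 5, 0: +5·2° lon, +0·1° lat → SW at lon 110°, lat -90°.
Subsquare p=15, m=12: +15·0.0833333° lon, +12·0.0416667° lat → SW at lon 111.25°, lat -89.5°.
Extended square 6, 3: +6·0.00833333° lon, +3·0.00416667° lat → SW at lon 111.3°, lat -89.4875°.
latitude -89.48750, longitude 111.30000.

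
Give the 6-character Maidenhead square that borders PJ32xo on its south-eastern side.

Longitude subsquare x = 23; +1 → 24, wraps to 0 = a, carry into square.
Longitude square 3; +1 → 4.
Latitude subsquare o = 14; −1 → 13 = n.

PJ42an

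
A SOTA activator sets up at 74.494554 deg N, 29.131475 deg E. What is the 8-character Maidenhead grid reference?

KQ44nl58

Offset from 180°W / 90°S: lon 209.13147°, lat 164.49455°.
Field (20°×10°, letters A–R): 209.13147/20 → 10 → K, 164.49455/10 → 16 → Q; chars KQ.
Square (2°×1°, digits 0–9): 9.13147/2 → 4, 4.49455/1 → 4; chars 44.
Subsquare (5′×2.5′, letters a–x): 1.13147/0.0833333 → 13 → n, 0.49455/0.0416667 → 11 → l; chars nl.
Extended square (30″×15″, digits 0–9): 0.04814/0.00833333 → 5, 0.03622/0.00416667 → 8; chars 58.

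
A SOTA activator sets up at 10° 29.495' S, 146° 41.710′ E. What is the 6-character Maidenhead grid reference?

QH39im

Add 180° to longitude and 90° to latitude: 326.6952, 79.5084.
Field: lon ⌊326.6952/20⌋ = 16 → Q; lat ⌊79.5084/10⌋ = 7 → H.
Square: lon ⌊6.6952/2⌋ = 3; lat ⌊9.5084/1⌋ = 9.
Subsquare: lon ⌊0.6952/0.0833333⌋ = 8 → i; lat ⌊0.5084/0.0416667⌋ = 12 → m.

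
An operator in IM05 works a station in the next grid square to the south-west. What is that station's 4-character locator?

HM94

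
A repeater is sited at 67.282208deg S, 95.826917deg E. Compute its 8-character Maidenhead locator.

Offset from 180°W / 90°S: lon 275.82692°, lat 22.71779°.
Field (20°×10°, letters A–R): lon ⌊275.82692/20⌋ = 13 → N; lat ⌊22.71779/10⌋ = 2 → C.
Square (2°×1°, digits 0–9): lon ⌊15.82692/2⌋ = 7; lat ⌊2.71779/1⌋ = 2.
Subsquare (5′×2.5′, letters a–x): lon ⌊1.82692/0.0833333⌋ = 21 → v; lat ⌊0.71779/0.0416667⌋ = 17 → r.
Extended square (30″×15″, digits 0–9): lon ⌊0.07692/0.00833333⌋ = 9; lat ⌊0.00946/0.00416667⌋ = 2.

NC72vr92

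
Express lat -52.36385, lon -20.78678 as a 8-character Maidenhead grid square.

Offset from 180°W / 90°S: lon 159.21322°, lat 37.63615°.
Field: lon ⌊159.21322/20⌋ = 7 → H; lat ⌊37.63615/10⌋ = 3 → D.
Square: lon ⌊19.21322/2⌋ = 9; lat ⌊7.63615/1⌋ = 7.
Subsquare: lon ⌊1.21322/0.0833333⌋ = 14 → o; lat ⌊0.63615/0.0416667⌋ = 15 → p.
Extended square: lon ⌊0.04655/0.00833333⌋ = 5; lat ⌊0.01115/0.00416667⌋ = 2.

HD97op52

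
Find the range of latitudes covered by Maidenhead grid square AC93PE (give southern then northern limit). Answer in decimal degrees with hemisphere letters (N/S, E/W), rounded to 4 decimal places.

66.8333° S, 66.7917° S

Field A=0, C=2: +0·20° lon, +2·10° lat → SW at lon -180°, lat -70°.
Square 9, 3: +9·2° lon, +3·1° lat → SW at lon -162°, lat -67°.
Subsquare p=15, e=4: +15·0.0833333° lon, +4·0.0416667° lat → SW at lon -160.75°, lat -66.8333°.
Cell spans 0.0833333° lon × 0.0416667° lat.
south 66.8333° S, north 66.7917° S.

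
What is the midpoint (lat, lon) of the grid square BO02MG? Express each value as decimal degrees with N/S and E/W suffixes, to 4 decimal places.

52.2708° N, 158.9583° W

Field B=1, O=14: +1·20° lon, +14·10° lat → SW at lon -160°, lat 50°.
Square 0, 2: +0·2° lon, +2·1° lat → SW at lon -160°, lat 52°.
Subsquare m=12, g=6: +12·0.0833333° lon, +6·0.0416667° lat → SW at lon -159°, lat 52.25°.
Cell spans 0.0833333° lon × 0.0416667° lat. Centre is SW corner plus half of each.
latitude 52.2708° N, longitude 158.9583° W.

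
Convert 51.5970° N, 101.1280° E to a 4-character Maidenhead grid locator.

OO01

Shift to the Maidenhead origin (180°W, 90°S): lon 281.13, lat 141.60.
Field: lon ⌊281.13/20⌋ = 14 → O; lat ⌊141.60/10⌋ = 14 → O.
Square: lon ⌊1.13/2⌋ = 0; lat ⌊1.60/1⌋ = 1.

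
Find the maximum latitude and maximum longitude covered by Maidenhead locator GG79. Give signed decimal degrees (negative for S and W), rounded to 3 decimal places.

-20.000, -44.000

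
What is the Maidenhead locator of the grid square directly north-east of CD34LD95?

Longitude extended square 9; +1 → 10, wraps to 0, carry into subsquare.
Longitude subsquare l = 11; +1 → 12 = m.
Latitude extended square 5; +1 → 6.

CD34md06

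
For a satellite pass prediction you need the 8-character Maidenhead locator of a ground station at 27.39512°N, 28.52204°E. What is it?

KL47gj24

Shift to the Maidenhead origin (180°W, 90°S): lon 208.52204, lat 117.39512.
Field: 208.52204/20 → 10 → K, 117.39512/10 → 11 → L; chars KL.
Square: 8.52204/2 → 4, 7.39512/1 → 7; chars 47.
Subsquare: 0.52204/0.0833333 → 6 → g, 0.39512/0.0416667 → 9 → j; chars gj.
Extended square: 0.02204/0.00833333 → 2, 0.02012/0.00416667 → 4; chars 24.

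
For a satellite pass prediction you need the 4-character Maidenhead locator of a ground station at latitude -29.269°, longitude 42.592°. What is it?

LG10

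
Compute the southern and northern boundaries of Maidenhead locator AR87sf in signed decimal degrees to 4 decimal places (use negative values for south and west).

87.2083, 87.2500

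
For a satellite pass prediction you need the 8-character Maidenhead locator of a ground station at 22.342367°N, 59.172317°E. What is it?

LL92oi02

Shift to the Maidenhead origin (180°W, 90°S): lon 239.17232, lat 112.34237.
Field: 239.17232/20 → 11 → L, 112.34237/10 → 11 → L; chars LL.
Square: 19.17232/2 → 9, 2.34237/1 → 2; chars 92.
Subsquare: 1.17232/0.0833333 → 14 → o, 0.34237/0.0416667 → 8 → i; chars oi.
Extended square: 0.00565/0.00833333 → 0, 0.00903/0.00416667 → 2; chars 02.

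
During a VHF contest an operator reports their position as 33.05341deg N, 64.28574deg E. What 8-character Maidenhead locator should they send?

Offset from 180°W / 90°S: lon 244.28574°, lat 123.05341°.
Field: lon ⌊244.28574/20⌋ = 12 → M; lat ⌊123.05341/10⌋ = 12 → M.
Square: lon ⌊4.28574/2⌋ = 2; lat ⌊3.05341/1⌋ = 3.
Subsquare: lon ⌊0.28574/0.0833333⌋ = 3 → d; lat ⌊0.05341/0.0416667⌋ = 1 → b.
Extended square: lon ⌊0.03574/0.00833333⌋ = 4; lat ⌊0.01174/0.00416667⌋ = 2.

MM23db42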